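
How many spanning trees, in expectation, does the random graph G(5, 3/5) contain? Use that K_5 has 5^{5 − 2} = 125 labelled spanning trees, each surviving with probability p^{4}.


K_5 has 5^{5 − 2} = 125 labelled spanning trees.
For each such spanning tree H, let X_H = 1 if all 4 edges of H are present in G. Then P[X_H = 1] = p^{4} = (3/5)^{4} = 81/625.
Summing the indicators: E[X] = Σ_H E[X_H] = 125 · p^{4} = 125 · 81/625 = 81/5.
Numerically: E[X] ≈ 16.2.

E[X] = 125 · (3/5)^{4} = 81/5 ≈ 16.2.


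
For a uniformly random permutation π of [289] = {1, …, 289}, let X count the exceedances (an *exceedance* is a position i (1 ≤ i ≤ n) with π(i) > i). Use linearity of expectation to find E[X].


Write X = Σ_{i=1}^{289} X_i, where X_i = 1_{π(i) > i}.
For each fixed i, π(i) is uniform over {1, …, 289} (marginal of a uniform permutation), so P[π(i) > i] = (n − i)/n. Summing: Σ_{i=1}^{289} (n − i)/n = (0 + 1 + … + 288)/289 = 289(289 − 1)/(2·289) = (289 − 1)/2.
Hence E[X] = Σ_{i=1}^{289} (289 − i)/289 = 144 ≈ 144.000.

E[X] = 144 = 144.000.


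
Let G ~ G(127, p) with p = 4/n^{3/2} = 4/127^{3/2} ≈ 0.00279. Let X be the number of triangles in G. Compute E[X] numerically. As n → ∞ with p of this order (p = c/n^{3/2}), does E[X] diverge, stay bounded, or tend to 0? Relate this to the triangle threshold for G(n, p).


Number of potential triangles: C(127, 3) = 333375.
Each occurs with probability p³ ≈ (0.00279)³ ≈ 2.18305e-08.
By linearity: E[X] = C(127, 3)·p³ ≈ 333375 · 2.18305e-08 ≈ 0.007.
Since α = 3/2 > 1, p = c/n^{3/2} = o(1/n) is below the triangle threshold p ~ 1/n. Asymptotically E[X] ~ (c³/6)·n^{3(1−α)} = (4³/6)·n^{-1.5} → 0, so by Markov's inequality G has no triangles w.h.p.

E[X] ≈ 0.007; in regime p = Θ(1/n^{3/2}) E[X] tends to 0 (below the triangle threshold p ~ 1/n).


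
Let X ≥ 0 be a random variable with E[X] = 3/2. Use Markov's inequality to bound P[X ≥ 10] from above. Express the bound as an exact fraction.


μ = E[X] = 3/2, a = 10.
Markov: P[X ≥ 10] ≤ μ/a = (3/2)/10 = 3/20.
Numerically: ≈ 0.150.
(Since a = 10 > μ = 1.500, the bound 3/20 is < 1 and informative.)

P[X ≥ 10] ≤ 3/20 ≈ 0.150.


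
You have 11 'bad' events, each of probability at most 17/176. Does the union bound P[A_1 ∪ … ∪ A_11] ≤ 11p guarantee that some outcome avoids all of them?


Union bound: P[∪_{i=1}^{11} A_i] ≤ Σ_i P[A_i] ≤ 11·p = 11·(17/176) = 17/16.
Numerically: 17/16 ≈ 1.0625.
Is 17/16 < 1? NO.
Since the bound 17/16 is ≥ 1, the union bound is uninformative here; it does NOT by itself certify existence.

11·p = 17/16 ≈ 1.0625; existence NOT certified by the union bound.


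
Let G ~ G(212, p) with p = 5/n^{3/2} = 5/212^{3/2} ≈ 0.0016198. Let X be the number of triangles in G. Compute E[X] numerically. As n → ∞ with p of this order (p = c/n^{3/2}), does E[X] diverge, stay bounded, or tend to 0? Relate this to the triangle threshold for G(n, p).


Number of potential triangles: C(212, 3) = 1565620.
Each occurs with probability p³ ≈ (0.0016198)³ ≈ 4.2500950e-09.
By linearity: E[X] = C(212, 3)·p³ ≈ 1565620 · 4.2500950e-09 ≈ 0.00665.
Since α = 3/2 > 1, p = c/n^{3/2} = o(1/n) is below the triangle threshold p ~ 1/n. Asymptotically E[X] ~ (c³/6)·n^{3(1−α)} = (5³/6)·n^{-1.5} → 0, so by Markov's inequality G has no triangles w.h.p.

E[X] ≈ 0.00665; in regime p = Θ(1/n^{3/2}) E[X] tends to 0 (below the triangle threshold p ~ 1/n).


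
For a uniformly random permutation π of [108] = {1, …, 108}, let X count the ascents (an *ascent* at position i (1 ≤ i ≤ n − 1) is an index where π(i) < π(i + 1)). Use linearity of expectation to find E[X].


Write X = Σ X_I over i = 1, …, 107, with X_I the indicator of one ascent.
There are 107 indicators.
For each fixed i, the pair (π(i), π(i+1)) is a uniformly random ordered pair of distinct values from {1, …, 108}; by symmetry P[π(i) < π(i+1)] = 1/2.
By linearity: E[X] = 107 · (1/2) = (108 − 1) · (1/2) = 107/2 ≈ 53.500000.

E[X] = 107/2 = 53.500000.


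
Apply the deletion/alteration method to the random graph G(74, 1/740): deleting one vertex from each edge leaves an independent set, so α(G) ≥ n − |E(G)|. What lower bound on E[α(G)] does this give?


E[|E(G)|] = C(74, 2)·p = 2701 · (1/740) = 73/20.
E[α(G)] ≥ n − E[|E(G)|] = 74 − 73/20 = 1407/20.
Numerically: ≈ 70.3500.
(This is only a lower bound; the true E[α(G)] may be larger.)

E[α(G)] ≥ 1407/20 ≈ 70.3500.


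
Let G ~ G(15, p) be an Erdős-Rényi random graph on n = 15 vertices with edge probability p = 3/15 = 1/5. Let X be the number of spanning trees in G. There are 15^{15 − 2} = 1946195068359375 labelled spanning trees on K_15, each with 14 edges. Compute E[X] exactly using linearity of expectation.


K_15 has 15^{15 − 2} = 1946195068359375 labelled spanning trees.
For each such spanning tree H, let X_H = 1 if all 14 edges of H are present in G. Then P[X_H = 1] = p^{14} = (1/5)^{14} = 1/6103515625.
By linearity: E[X] = Σ_H E[X_H] = 1946195068359375 · p^{14} = 1946195068359375 · 1/6103515625 = 1594323/5.
Numerically: E[X] ≈ 3.19e+05.

E[X] = 1946195068359375 · (1/5)^{14} = 1594323/5 ≈ 3.19e+05.


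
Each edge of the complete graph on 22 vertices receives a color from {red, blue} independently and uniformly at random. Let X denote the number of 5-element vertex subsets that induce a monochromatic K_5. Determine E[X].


Let X = Σ_S X_S over the C(22, 5) = 26334 subsets S of size 5, where X_S = 1 if the K_5 on S is monochromatic.
For a fixed S, the K_5 on S has C(5, 2) = 10 edges. P[all 10 edges red] = (1/2)^10, and likewise for blue, so P[monochromatic] = 2·(1/2)^10 = 2^{1 − 10} = 1/512.
Summing: E[X] = C(22, 5) · 2^{1 − 10} = 26334 · 1/512 = 13167/256.
Numerically: E[X] ≈ 51.433594.

E[X] = C(22,5)·2^(1−C(5,2)) = 13167/256 ≈ 51.433594.


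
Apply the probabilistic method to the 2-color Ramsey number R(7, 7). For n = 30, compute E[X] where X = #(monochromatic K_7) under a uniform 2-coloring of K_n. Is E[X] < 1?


E[X] = C(30, 7) · 2^{1 − 21} = 2035800 · 2^{−20} = 2035800/1048576.
As a reduced fraction: E[X] = 254475/131072 ≈ 1.941.
Is E[X] < 1? NO.
Since E[X] ≥ 1, the first-moment bound is inconclusive at n = 30; it does NOT by itself certify R(7, 7) > 30.

E[X] = 254475/131072 ≈ 1.941; E[X] ≥ 1; first-moment method inconclusive here.


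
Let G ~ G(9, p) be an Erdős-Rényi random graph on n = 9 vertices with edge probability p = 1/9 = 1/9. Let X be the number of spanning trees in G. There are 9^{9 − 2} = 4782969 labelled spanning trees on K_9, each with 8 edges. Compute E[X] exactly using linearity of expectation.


K_9 has 9^{9 − 2} = 4782969 labelled spanning trees.
For each such spanning tree H, let X_H = 1 if all 8 edges of H are present in G. Then P[X_H = 1] = p^{8} = (1/9)^{8} = 1/43046721.
By linearity: E[X] = Σ_H E[X_H] = 4782969 · p^{8} = 4782969 · 1/43046721 = 1/9.
Numerically: E[X] ≈ 0.111.

E[X] = 4782969 · (1/9)^{8} = 1/9 ≈ 0.111.


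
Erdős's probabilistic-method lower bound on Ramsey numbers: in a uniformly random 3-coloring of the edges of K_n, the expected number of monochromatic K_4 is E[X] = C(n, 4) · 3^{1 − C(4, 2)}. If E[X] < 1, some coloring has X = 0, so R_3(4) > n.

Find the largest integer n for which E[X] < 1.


We need C(n, 4) · 3^{1 − 6} < 1, i.e. C(n, 4) < 3^{6 − 1} = 243.
Check values of n near the boundary:
  n = 5: C(5, 4) = 5; 5 < 243? YES
  n = 6: C(6, 4) = 15; 15 < 243? YES
  n = 7: C(7, 4) = 35; 35 < 243? YES
  n = 8: C(8, 4) = 70; 70 < 243? YES
  n = 9: C(9, 4) = 126; 126 < 243? YES
  n = 10: C(10, 4) = 210; 210 < 243? YES
  n = 11: C(11, 4) = 330; 330 < 243? NO
  n = 12: C(12, 4) = 495; 495 < 243? NO
The largest n with C(n, 4) < 243 is n = 10 (where E[X] = 70/81 ≈ 0.86420). Hence R_3(4) > 10, i.e. R_3(4) ≥ 11.

Largest n = 10; hence R_3(4) > 10.


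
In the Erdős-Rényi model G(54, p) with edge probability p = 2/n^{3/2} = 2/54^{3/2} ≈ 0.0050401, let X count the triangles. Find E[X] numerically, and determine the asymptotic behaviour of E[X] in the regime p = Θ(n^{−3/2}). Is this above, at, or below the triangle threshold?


Number of potential triangles: C(54, 3) = 24804.
Each occurs with probability p³ ≈ (0.0050401)³ ≈ 1.2803186e-07.
By linearity: E[X] = C(54, 3)·p³ ≈ 24804 · 1.2803186e-07 ≈ 0.00318.
Since α = 3/2 > 1, p = c/n^{3/2} = o(1/n) is below the triangle threshold p ~ 1/n. Asymptotically E[X] ~ (c³/6)·n^{3(1−α)} = (2³/6)·n^{-1.5} → 0, so by Markov's inequality G has no triangles w.h.p.

E[X] ≈ 0.00318; in regime p = Θ(1/n^{3/2}) E[X] tends to 0 (below the triangle threshold p ~ 1/n).


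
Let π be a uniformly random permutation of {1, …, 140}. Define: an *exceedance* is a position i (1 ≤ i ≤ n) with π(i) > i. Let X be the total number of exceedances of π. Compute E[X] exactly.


Write X = Σ_{i=1}^{140} X_i, where X_i = 1_{π(i) > i}.
For each fixed i, π(i) is uniform over {1, …, 140} (marginal of a uniform permutation), so P[π(i) > i] = (n − i)/n. Summing: Σ_{i=1}^{140} (n − i)/n = (0 + 1 + … + 139)/140 = 140(140 − 1)/(2·140) = (140 − 1)/2.
Hence E[X] = Σ_{i=1}^{140} (140 − i)/140 = 139/2 ≈ 69.500.

E[X] = 139/2 = 69.500.


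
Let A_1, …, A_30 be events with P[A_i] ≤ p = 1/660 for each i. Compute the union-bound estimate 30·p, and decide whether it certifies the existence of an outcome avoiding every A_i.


Union bound: P[∪_{i=1}^{30} A_i] ≤ Σ_i P[A_i] ≤ 30·p = 30·(1/660) = 1/22.
Numerically: 1/22 ≈ 0.04545.
Is 1/22 < 1? YES.
Since P[∪ A_i] ≤ 1/22 < 1, the complement has P[∩ A_i^c] ≥ 1 − 1/22 = 21/22 > 0, so some outcome avoids every A_i.

30·p = 1/22 ≈ 0.04545; existence CERTIFIED by the union bound.


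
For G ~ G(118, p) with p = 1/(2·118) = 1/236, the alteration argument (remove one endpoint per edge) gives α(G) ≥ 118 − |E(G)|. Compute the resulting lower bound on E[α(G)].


E[|E(G)|] = C(118, 2)·p = 6903 · (1/236) = 117/4.
E[α(G)] ≥ n − E[|E(G)|] = 118 − 117/4 = 355/4.
Numerically: ≈ 88.750000.
(This is only a lower bound; the true E[α(G)] may be larger.)

E[α(G)] ≥ 355/4 ≈ 88.750000.


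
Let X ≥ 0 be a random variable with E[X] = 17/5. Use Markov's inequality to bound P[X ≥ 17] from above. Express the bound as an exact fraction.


μ = E[X] = 17/5, a = 17.
Markov: P[X ≥ 17] ≤ μ/a = (17/5)/17 = 1/5.
Numerically: ≈ 0.20000.
(Since a = 17 > μ = 3.40000, the bound 1/5 is < 1 and informative.)

P[X ≥ 17] ≤ 1/5 ≈ 0.20000.


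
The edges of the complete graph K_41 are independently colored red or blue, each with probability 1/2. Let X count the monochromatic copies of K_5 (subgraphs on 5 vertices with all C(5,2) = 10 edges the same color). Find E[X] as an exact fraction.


Let X = Σ_S X_S over the C(41, 5) = 749398 subsets S of size 5, where X_S = 1 if the K_5 on S is monochromatic.
For a fixed S, the K_5 on S has C(5, 2) = 10 edges. P[all 10 edges red] = (1/2)^10, and likewise for blue, so P[monochromatic] = 2·(1/2)^10 = 2^{1 − 10} = 1/512.
By linearity: E[X] = C(41, 5) · 2^{1 − 10} = 749398 · 1/512 = 374699/256.
Numerically: E[X] ≈ 1463.6680.

E[X] = C(41,5)·2^(1−C(5,2)) = 374699/256 ≈ 1463.6680.


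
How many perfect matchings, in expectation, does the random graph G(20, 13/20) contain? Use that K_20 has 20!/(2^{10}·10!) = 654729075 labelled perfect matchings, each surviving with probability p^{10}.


K_20 has 20!/(2^{10}·10!) = 654729075 labelled perfect matchings.
For each such perfect matching H, let X_H = 1 if all 10 edges of H are present in G. Then P[X_H = 1] = p^{10} = (13/20)^{10} = 137858491849/10240000000000.
By linearity: E[X] = Σ_H E[X_H] = 654729075 · p^{10} = 654729075 · 137858491849/10240000000000 = 3610398513967632387/409600000000.
Numerically: E[X] ≈ 8.81445e+06.

E[X] = 654729075 · (13/20)^{10} = 3610398513967632387/409600000000 ≈ 8.81445e+06.


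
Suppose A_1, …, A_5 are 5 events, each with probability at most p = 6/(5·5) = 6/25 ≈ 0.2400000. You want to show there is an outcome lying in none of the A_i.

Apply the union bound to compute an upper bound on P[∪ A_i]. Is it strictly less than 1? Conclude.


Union bound: P[∪_{i=1}^{5} A_i] ≤ Σ_i P[A_i] ≤ 5·p = 5·(6/25) = 6/5.
Numerically: 6/5 ≈ 1.2000000.
Is 6/5 < 1? NO.
Since the bound 6/5 is ≥ 1, the union bound is uninformative here; it does NOT by itself certify existence.

5·p = 6/5 ≈ 1.2000000; existence NOT certified by the union bound.


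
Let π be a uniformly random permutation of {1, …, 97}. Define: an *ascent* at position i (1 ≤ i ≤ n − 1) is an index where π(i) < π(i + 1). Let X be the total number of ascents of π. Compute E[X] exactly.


Write X = Σ X_I over i = 1, …, 96, with X_I the indicator of one ascent.
There are 96 indicators.
For each fixed i, the pair (π(i), π(i+1)) is a uniformly random ordered pair of distinct values from {1, …, 97}; by symmetry P[π(i) < π(i+1)] = 1/2.
By linearity: E[X] = 96 · (1/2) = (97 − 1) · (1/2) = 48 ≈ 48.000.

E[X] = 48 = 48.000.


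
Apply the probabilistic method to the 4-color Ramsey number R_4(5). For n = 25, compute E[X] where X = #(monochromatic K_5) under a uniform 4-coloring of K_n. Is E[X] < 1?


E[X] = C(25, 5) · 4^{1 − 10} = 53130 · 4^{−9} = 53130/262144.
As a reduced fraction: E[X] = 26565/131072 ≈ 0.203.
Is E[X] < 1? YES.
Since E[X] < 1, there exists a 4-coloring of K_{25} with no monochromatic K_5; hence R_4(5) > 25.

E[X] = 26565/131072 ≈ 0.203; E[X] < 1, so R_4(5) > 25.


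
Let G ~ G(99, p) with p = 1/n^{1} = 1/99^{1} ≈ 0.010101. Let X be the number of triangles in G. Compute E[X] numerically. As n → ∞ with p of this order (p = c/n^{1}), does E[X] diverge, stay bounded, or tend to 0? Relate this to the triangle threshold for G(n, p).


Number of potential triangles: C(99, 3) = 156849.
Each occurs with probability p³ ≈ (0.010101)³ ≈ 1.0306102e-06.
By linearity: E[X] = C(99, 3)·p³ ≈ 156849 · 1.0306102e-06 ≈ 0.16165.
Here α = 1, so p = 1/n is exactly at the triangle threshold p ~ 1/n. Asymptotically E[X] → c³/6 = 1³/6 = 1/6 ≈ 0.16667, a bounded constant. In this regime the triangle count is asymptotically Poisson(c³/6).

E[X] ≈ 0.16165; in regime p = Θ(1/n^{1}) E[X] stays bounded (at the triangle threshold p ~ 1/n).


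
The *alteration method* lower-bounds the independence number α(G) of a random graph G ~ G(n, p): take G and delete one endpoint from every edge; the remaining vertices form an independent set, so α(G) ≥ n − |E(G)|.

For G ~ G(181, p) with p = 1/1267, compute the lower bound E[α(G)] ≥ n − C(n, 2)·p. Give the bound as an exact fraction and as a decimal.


E[|E(G)|] = C(181, 2)·p = 16290 · (1/1267) = 90/7.
E[α(G)] ≥ n − E[|E(G)|] = 181 − 90/7 = 1177/7.
Numerically: ≈ 168.1429.
(This is only a lower bound; the true E[α(G)] may be larger.)

E[α(G)] ≥ 1177/7 ≈ 168.1429.


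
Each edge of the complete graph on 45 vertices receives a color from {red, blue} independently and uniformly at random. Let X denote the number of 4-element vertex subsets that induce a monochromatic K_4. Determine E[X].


Let X = Σ_S X_S over the C(45, 4) = 148995 subsets S of size 4, where X_S = 1 if the K_4 on S is monochromatic.
For a fixed S, the K_4 on S has C(4, 2) = 6 edges. P[all 6 edges red] = (1/2)^6, and likewise for blue, so P[monochromatic] = 2·(1/2)^6 = 2^{1 − 6} = 1/32.
By linearity of expectation: E[X] = C(45, 4) · 2^{1 − 6} = 148995 · 1/32 = 148995/32.
Numerically: E[X] ≈ 4656.09375.

E[X] = C(45,4)·2^(1−C(4,2)) = 148995/32 ≈ 4656.09375.


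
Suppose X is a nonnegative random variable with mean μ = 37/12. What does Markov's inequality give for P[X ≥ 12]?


μ = E[X] = 37/12, a = 12.
Markov: P[X ≥ 12] ≤ μ/a = (37/12)/12 = 37/144.
Numerically: ≈ 0.256944.
(Since a = 12 > μ = 3.083333, the bound 37/144 is < 1 and informative.)

P[X ≥ 12] ≤ 37/144 ≈ 0.256944.


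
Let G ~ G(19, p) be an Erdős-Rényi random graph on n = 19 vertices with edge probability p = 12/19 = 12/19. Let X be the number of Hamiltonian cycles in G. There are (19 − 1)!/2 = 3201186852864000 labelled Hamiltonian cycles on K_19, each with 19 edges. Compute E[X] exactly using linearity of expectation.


K_19 has (19 − 1)!/2 = 3201186852864000 labelled Hamiltonian cycles.
For each such Hamiltonian cycle H, let X_H = 1 if all 19 edges of H are present in G. Then P[X_H = 1] = p^{19} = (12/19)^{19} = 319479999370622926848/1978419655660313589123979.
By linearity of expectation: E[X] = Σ_H E[X_H] = 3201186852864000 · p^{19} = 3201186852864000 · 319479999370622926848/1978419655660313589123979 = 1022715173738237107931793611292672000/1978419655660313589123979.
Numerically: E[X] ≈ 5.16935e+11.

E[X] = 3201186852864000 · (12/19)^{19} = 1022715173738237107931793611292672000/1978419655660313589123979 ≈ 5.16935e+11.


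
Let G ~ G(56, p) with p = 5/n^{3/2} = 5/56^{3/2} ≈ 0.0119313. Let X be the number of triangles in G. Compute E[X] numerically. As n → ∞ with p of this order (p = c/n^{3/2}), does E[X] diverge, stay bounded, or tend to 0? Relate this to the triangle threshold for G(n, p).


Number of potential triangles: C(56, 3) = 27720.
Each occurs with probability p³ ≈ (0.0119313)³ ≈ 1.69849351e-06.
By linearity: E[X] = C(56, 3)·p³ ≈ 27720 · 1.69849351e-06 ≈ 0.047082.
Since α = 3/2 > 1, p = c/n^{3/2} = o(1/n) is below the triangle threshold p ~ 1/n. Asymptotically E[X] ~ (c³/6)·n^{3(1−α)} = (5³/6)·n^{-1.5} → 0, so by Markov's inequality G has no triangles w.h.p.

E[X] ≈ 0.047082; in regime p = Θ(1/n^{3/2}) E[X] tends to 0 (below the triangle threshold p ~ 1/n).


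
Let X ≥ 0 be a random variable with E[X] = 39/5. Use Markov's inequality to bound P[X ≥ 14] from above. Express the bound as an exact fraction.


μ = E[X] = 39/5, a = 14.
Markov: P[X ≥ 14] ≤ μ/a = (39/5)/14 = 39/70.
Numerically: ≈ 0.557143.
(Since a = 14 > μ = 7.800000, the bound 39/70 is < 1 and informative.)

P[X ≥ 14] ≤ 39/70 ≈ 0.557143.


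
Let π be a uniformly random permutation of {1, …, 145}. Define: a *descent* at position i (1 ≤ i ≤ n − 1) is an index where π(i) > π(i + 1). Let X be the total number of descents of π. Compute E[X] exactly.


Write X = Σ X_I over i = 1, …, 144, with X_I the indicator of one descent.
There are 144 indicators.
For each fixed i, the pair (π(i), π(i+1)) is a uniformly random ordered pair of distinct values from {1, …, 145}; by symmetry P[π(i) > π(i+1)] = 1/2.
By linearity: E[X] = 144 · (1/2) = (145 − 1) · (1/2) = 72 ≈ 72.00000.

E[X] = 72 = 72.00000.


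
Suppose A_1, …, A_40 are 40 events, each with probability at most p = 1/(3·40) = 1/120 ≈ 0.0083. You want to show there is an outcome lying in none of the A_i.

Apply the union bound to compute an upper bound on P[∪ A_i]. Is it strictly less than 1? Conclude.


Union bound: P[∪_{i=1}^{40} A_i] ≤ Σ_i P[A_i] ≤ 40·p = 40·(1/120) = 1/3.
Numerically: 1/3 ≈ 0.3333.
Is 1/3 < 1? YES.
Since P[∪ A_i] ≤ 1/3 < 1, the complement has P[∩ A_i^c] ≥ 1 − 1/3 = 2/3 > 0, so some outcome avoids every A_i.

40·p = 1/3 ≈ 0.3333; existence CERTIFIED by the union bound.


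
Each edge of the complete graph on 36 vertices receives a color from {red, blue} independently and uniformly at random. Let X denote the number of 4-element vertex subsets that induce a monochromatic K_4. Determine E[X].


Let X = Σ_S X_S over the C(36, 4) = 58905 subsets S of size 4, where X_S = 1 if the K_4 on S is monochromatic.
For a fixed S, the K_4 on S has C(4, 2) = 6 edges. P[all 6 edges red] = (1/2)^6, and likewise for blue, so P[monochromatic] = 2·(1/2)^6 = 2^{1 − 6} = 1/32.
By linearity of expectation: E[X] = C(36, 4) · 2^{1 − 6} = 58905 · 1/32 = 58905/32.
Numerically: E[X] ≈ 1840.7812.

E[X] = C(36,4)·2^(1−C(4,2)) = 58905/32 ≈ 1840.7812.


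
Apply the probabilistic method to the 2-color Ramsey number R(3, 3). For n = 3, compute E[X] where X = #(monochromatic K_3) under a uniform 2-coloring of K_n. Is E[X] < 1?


E[X] = C(3, 3) · 2^{1 − 3} = 1 · 2^{−2} = 1/4.
As a reduced fraction: E[X] = 1/4 ≈ 0.25000.
Is E[X] < 1? YES.
Since E[X] < 1, there exists a 2-coloring of K_{3} with no monochromatic K_3; hence R(3, 3) > 3.

E[X] = 1/4 ≈ 0.25000; E[X] < 1, so R(3, 3) > 3.


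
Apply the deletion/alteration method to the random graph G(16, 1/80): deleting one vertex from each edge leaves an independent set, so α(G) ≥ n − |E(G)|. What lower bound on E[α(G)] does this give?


E[|E(G)|] = C(16, 2)·p = 120 · (1/80) = 3/2.
E[α(G)] ≥ n − E[|E(G)|] = 16 − 3/2 = 29/2.
Numerically: ≈ 14.5000.
(This is only a lower bound; the true E[α(G)] may be larger.)

E[α(G)] ≥ 29/2 ≈ 14.5000.


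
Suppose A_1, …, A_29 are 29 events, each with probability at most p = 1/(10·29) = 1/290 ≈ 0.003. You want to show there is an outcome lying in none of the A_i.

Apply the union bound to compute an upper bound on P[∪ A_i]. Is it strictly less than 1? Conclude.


Union bound: P[∪_{i=1}^{29} A_i] ≤ Σ_i P[A_i] ≤ 29·p = 29·(1/290) = 1/10.
Numerically: 1/10 ≈ 0.100.
Is 1/10 < 1? YES.
Since P[∪ A_i] ≤ 1/10 < 1, the complement has P[∩ A_i^c] ≥ 1 − 1/10 = 9/10 > 0, so some outcome avoids every A_i.

29·p = 1/10 ≈ 0.100; existence CERTIFIED by the union bound.


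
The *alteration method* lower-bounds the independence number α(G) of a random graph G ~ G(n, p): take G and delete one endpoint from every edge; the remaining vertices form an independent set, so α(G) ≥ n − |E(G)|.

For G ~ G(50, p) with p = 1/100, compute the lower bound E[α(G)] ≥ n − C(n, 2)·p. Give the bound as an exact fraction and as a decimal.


E[|E(G)|] = C(50, 2)·p = 1225 · (1/100) = 49/4.
E[α(G)] ≥ n − E[|E(G)|] = 50 − 49/4 = 151/4.
Numerically: ≈ 37.750.
(This is only a lower bound; the true E[α(G)] may be larger.)

E[α(G)] ≥ 151/4 ≈ 37.750.


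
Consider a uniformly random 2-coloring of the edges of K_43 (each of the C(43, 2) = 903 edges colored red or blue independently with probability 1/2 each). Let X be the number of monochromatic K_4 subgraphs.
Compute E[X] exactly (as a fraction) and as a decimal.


Let X = Σ_S X_S over the C(43, 4) = 123410 subsets S of size 4, where X_S = 1 if the K_4 on S is monochromatic.
For a fixed S, the K_4 on S has C(4, 2) = 6 edges. P[all 6 edges red] = (1/2)^6, and likewise for blue, so P[monochromatic] = 2·(1/2)^6 = 2^{1 − 6} = 1/32.
By linearity of expectation: E[X] = C(43, 4) · 2^{1 − 6} = 123410 · 1/32 = 61705/16.
Numerically: E[X] ≈ 3856.56250.

E[X] = C(43,4)·2^(1−C(4,2)) = 61705/16 ≈ 3856.56250.


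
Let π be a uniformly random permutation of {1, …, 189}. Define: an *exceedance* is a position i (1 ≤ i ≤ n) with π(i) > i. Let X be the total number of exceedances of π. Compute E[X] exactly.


Write X = Σ_{i=1}^{189} X_i, where X_i = 1_{π(i) > i}.
For each fixed i, π(i) is uniform over {1, …, 189} (marginal of a uniform permutation), so P[π(i) > i] = (n − i)/n. Summing: Σ_{i=1}^{189} (n − i)/n = (0 + 1 + … + 188)/189 = 189(189 − 1)/(2·189) = (189 − 1)/2.
Hence E[X] = Σ_{i=1}^{189} (189 − i)/189 = 94 ≈ 94.000.

E[X] = 94 = 94.000.


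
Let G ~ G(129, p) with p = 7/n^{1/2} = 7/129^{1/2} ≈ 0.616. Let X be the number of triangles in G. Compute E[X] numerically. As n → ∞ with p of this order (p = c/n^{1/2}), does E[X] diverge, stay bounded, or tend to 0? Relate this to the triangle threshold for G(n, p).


Number of potential triangles: C(129, 3) = 349504.
Each occurs with probability p³ ≈ (0.616)³ ≈ 2.34104e-01.
By linearity: E[X] = C(129, 3)·p³ ≈ 349504 · 2.34104e-01 ≈ 81820.420.
Since α = 1/2 < 1, p = c/n^{1/2} ≫ 1/n is above the triangle threshold p ~ 1/n. Asymptotically E[X] ~ (c³/6)·n^{3(1−α)} = (7³/6)·n^{1.5} → ∞; triangles are abundant w.h.p.

E[X] ≈ 81820.420; in regime p = Θ(1/n^{1/2}) E[X] diverges (above the triangle threshold p ~ 1/n).


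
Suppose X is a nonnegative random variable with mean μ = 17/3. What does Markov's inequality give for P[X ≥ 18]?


μ = E[X] = 17/3, a = 18.
Markov: P[X ≥ 18] ≤ μ/a = (17/3)/18 = 17/54.
Numerically: ≈ 0.315.
(Since a = 18 > μ = 5.667, the bound 17/54 is < 1 and informative.)

P[X ≥ 18] ≤ 17/54 ≈ 0.315.


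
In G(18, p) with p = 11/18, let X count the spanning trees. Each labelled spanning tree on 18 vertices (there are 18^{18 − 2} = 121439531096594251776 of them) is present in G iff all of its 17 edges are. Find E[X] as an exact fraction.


K_18 has 18^{18 − 2} = 121439531096594251776 labelled spanning trees.
For each such spanning tree H, let X_H = 1 if all 17 edges of H are present in G. Then P[X_H = 1] = p^{17} = (11/18)^{17} = 505447028499293771/2185911559738696531968.
By linearity of expectation: E[X] = Σ_H E[X_H] = 121439531096594251776 · p^{17} = 121439531096594251776 · 505447028499293771/2185911559738696531968 = 505447028499293771/18.
Numerically: E[X] ≈ 2.808e+16.

E[X] = 121439531096594251776 · (11/18)^{17} = 505447028499293771/18 ≈ 2.808e+16.


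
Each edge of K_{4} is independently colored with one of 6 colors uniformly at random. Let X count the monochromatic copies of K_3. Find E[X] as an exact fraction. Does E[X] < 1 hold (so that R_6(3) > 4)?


E[X] = C(4, 3) · 6^{1 − 3} = 4 · 6^{−2} = 4/36.
As a reduced fraction: E[X] = 1/9 ≈ 0.1111111.
Is E[X] < 1? YES.
Since E[X] < 1, there exists a 6-coloring of K_{4} with no monochromatic K_3; hence R_6(3) > 4.

E[X] = 1/9 ≈ 0.1111111; E[X] < 1, so R_6(3) > 4.


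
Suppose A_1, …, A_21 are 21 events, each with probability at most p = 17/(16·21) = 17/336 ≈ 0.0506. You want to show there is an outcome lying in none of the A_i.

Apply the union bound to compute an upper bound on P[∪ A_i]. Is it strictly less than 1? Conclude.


Union bound: P[∪_{i=1}^{21} A_i] ≤ Σ_i P[A_i] ≤ 21·p = 21·(17/336) = 17/16.
Numerically: 17/16 ≈ 1.0625.
Is 17/16 < 1? NO.
Since the bound 17/16 is ≥ 1, the union bound is uninformative here; it does NOT by itself certify existence.

21·p = 17/16 ≈ 1.0625; existence NOT certified by the union bound.


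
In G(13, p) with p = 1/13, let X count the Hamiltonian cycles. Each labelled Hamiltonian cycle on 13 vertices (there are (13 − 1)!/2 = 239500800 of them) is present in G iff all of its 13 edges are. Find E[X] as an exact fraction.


K_13 has (13 − 1)!/2 = 239500800 labelled Hamiltonian cycles.
For each such Hamiltonian cycle H, let X_H = 1 if all 13 edges of H are present in G. Then P[X_H = 1] = p^{13} = (1/13)^{13} = 1/302875106592253.
By linearity: E[X] = Σ_H E[X_H] = 239500800 · p^{13} = 239500800 · 1/302875106592253 = 239500800/302875106592253.
Numerically: E[X] ≈ 7.90758e-07.

E[X] = 239500800 · (1/13)^{13} = 239500800/302875106592253 ≈ 7.90758e-07.


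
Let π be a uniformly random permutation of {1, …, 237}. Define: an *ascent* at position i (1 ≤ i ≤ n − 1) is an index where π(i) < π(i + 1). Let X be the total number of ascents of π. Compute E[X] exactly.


Write X = Σ X_I over i = 1, …, 236, with X_I the indicator of one ascent.
There are 236 indicators.
For each fixed i, the pair (π(i), π(i+1)) is a uniformly random ordered pair of distinct values from {1, …, 237}; by symmetry P[π(i) < π(i+1)] = 1/2.
By linearity: E[X] = 236 · (1/2) = (237 − 1) · (1/2) = 118 ≈ 118.000000.

E[X] = 118 = 118.000000.


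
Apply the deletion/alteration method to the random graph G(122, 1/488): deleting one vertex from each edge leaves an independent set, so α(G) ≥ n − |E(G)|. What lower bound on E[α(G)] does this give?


E[|E(G)|] = C(122, 2)·p = 7381 · (1/488) = 121/8.
E[α(G)] ≥ n − E[|E(G)|] = 122 − 121/8 = 855/8.
Numerically: ≈ 106.875000.
(This is only a lower bound; the true E[α(G)] may be larger.)

E[α(G)] ≥ 855/8 ≈ 106.875000.


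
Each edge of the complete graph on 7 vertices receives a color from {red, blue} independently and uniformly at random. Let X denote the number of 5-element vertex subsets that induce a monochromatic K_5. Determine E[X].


Let X = Σ_S X_S over the C(7, 5) = 21 subsets S of size 5, where X_S = 1 if the K_5 on S is monochromatic.
For a fixed S, the K_5 on S has C(5, 2) = 10 edges. P[all 10 edges red] = (1/2)^10, and likewise for blue, so P[monochromatic] = 2·(1/2)^10 = 2^{1 − 10} = 1/512.
By linearity: E[X] = C(7, 5) · 2^{1 − 10} = 21 · 1/512 = 21/512.
Numerically: E[X] ≈ 0.041016.

E[X] = C(7,5)·2^(1−C(5,2)) = 21/512 ≈ 0.041016.


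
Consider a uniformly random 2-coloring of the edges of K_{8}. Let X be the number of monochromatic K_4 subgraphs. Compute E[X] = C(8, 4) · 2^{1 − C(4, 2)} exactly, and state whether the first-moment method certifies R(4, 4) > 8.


E[X] = C(8, 4) · 2^{1 − 6} = 70 · 2^{−5} = 70/32.
As a reduced fraction: E[X] = 35/16 ≈ 2.188.
Is E[X] < 1? NO.
Since E[X] ≥ 1, the first-moment bound is inconclusive at n = 8; it does NOT by itself certify R(4, 4) > 8.

E[X] = 35/16 ≈ 2.188; E[X] ≥ 1; first-moment method inconclusive here.


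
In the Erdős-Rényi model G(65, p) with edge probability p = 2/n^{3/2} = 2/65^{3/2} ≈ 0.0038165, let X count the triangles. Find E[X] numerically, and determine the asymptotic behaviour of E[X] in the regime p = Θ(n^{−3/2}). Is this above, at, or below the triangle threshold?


Number of potential triangles: C(65, 3) = 43680.
Each occurs with probability p³ ≈ (0.0038165)³ ≈ 5.5587851e-08.
By linearity: E[X] = C(65, 3)·p³ ≈ 43680 · 5.5587851e-08 ≈ 0.00243.
Since α = 3/2 > 1, p = c/n^{3/2} = o(1/n) is below the triangle threshold p ~ 1/n. Asymptotically E[X] ~ (c³/6)·n^{3(1−α)} = (2³/6)·n^{-1.5} → 0, so by Markov's inequality G has no triangles w.h.p.

E[X] ≈ 0.00243; in regime p = Θ(1/n^{3/2}) E[X] tends to 0 (below the triangle threshold p ~ 1/n).


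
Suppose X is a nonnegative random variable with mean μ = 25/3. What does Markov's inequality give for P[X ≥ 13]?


μ = E[X] = 25/3, a = 13.
Markov: P[X ≥ 13] ≤ μ/a = (25/3)/13 = 25/39.
Numerically: ≈ 0.641.
(Since a = 13 > μ = 8.333, the bound 25/39 is < 1 and informative.)

P[X ≥ 13] ≤ 25/39 ≈ 0.641.


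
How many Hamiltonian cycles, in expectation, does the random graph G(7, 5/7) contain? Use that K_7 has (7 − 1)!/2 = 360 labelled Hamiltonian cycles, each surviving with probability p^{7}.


K_7 has (7 − 1)!/2 = 360 labelled Hamiltonian cycles.
For each such Hamiltonian cycle H, let X_H = 1 if all 7 edges of H are present in G. Then P[X_H = 1] = p^{7} = (5/7)^{7} = 78125/823543.
By linearity: E[X] = Σ_H E[X_H] = 360 · p^{7} = 360 · 78125/823543 = 28125000/823543.
Numerically: E[X] ≈ 34.151.

E[X] = 360 · (5/7)^{7} = 28125000/823543 ≈ 34.151.


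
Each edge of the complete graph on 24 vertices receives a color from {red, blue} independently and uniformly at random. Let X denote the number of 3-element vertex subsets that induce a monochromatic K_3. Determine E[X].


Let X = Σ_S X_S over the C(24, 3) = 2024 subsets S of size 3, where X_S = 1 if the K_3 on S is monochromatic.
For a fixed S, the K_3 on S has C(3, 2) = 3 edges. P[all 3 edges red] = (1/2)^3, and likewise for blue, so P[monochromatic] = 2·(1/2)^3 = 2^{1 − 3} = 1/4.
Summing: E[X] = C(24, 3) · 2^{1 − 3} = 2024 · 1/4 = 506.
Numerically: E[X] ≈ 506.0000.

E[X] = C(24,3)·2^(1−C(3,2)) = 506 ≈ 506.0000.


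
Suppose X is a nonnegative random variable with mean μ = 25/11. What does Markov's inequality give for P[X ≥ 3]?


μ = E[X] = 25/11, a = 3.
Markov: P[X ≥ 3] ≤ μ/a = (25/11)/3 = 25/33.
Numerically: ≈ 0.758.
(Since a = 3 > μ = 2.273, the bound 25/33 is < 1 and informative.)

P[X ≥ 3] ≤ 25/33 ≈ 0.758.


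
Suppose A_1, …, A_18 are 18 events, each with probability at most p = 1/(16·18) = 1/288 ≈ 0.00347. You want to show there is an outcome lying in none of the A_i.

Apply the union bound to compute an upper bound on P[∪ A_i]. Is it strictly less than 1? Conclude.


Union bound: P[∪_{i=1}^{18} A_i] ≤ Σ_i P[A_i] ≤ 18·p = 18·(1/288) = 1/16.
Numerically: 1/16 ≈ 0.06250.
Is 1/16 < 1? YES.
Since P[∪ A_i] ≤ 1/16 < 1, the complement has P[∩ A_i^c] ≥ 1 − 1/16 = 15/16 > 0, so some outcome avoids every A_i.

18·p = 1/16 ≈ 0.06250; existence CERTIFIED by the union bound.


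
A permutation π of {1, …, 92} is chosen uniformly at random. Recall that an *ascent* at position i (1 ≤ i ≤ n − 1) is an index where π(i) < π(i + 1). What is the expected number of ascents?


Write X = Σ X_I over i = 1, …, 91, with X_I the indicator of one ascent.
There are 91 indicators.
For each fixed i, the pair (π(i), π(i+1)) is a uniformly random ordered pair of distinct values from {1, …, 92}; by symmetry P[π(i) < π(i+1)] = 1/2.
By linearity: E[X] = 91 · (1/2) = (92 − 1) · (1/2) = 91/2 ≈ 45.500000.

E[X] = 91/2 = 45.500000.


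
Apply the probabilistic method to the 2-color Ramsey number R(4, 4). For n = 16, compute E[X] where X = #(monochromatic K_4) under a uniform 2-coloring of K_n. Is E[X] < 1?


E[X] = C(16, 4) · 2^{1 − 6} = 1820 · 2^{−5} = 1820/32.
As a reduced fraction: E[X] = 455/8 ≈ 56.875000.
Is E[X] < 1? NO.
Since E[X] ≥ 1, the first-moment bound is inconclusive at n = 16; it does NOT by itself certify R(4, 4) > 16.

E[X] = 455/8 ≈ 56.875000; E[X] ≥ 1; first-moment method inconclusive here.


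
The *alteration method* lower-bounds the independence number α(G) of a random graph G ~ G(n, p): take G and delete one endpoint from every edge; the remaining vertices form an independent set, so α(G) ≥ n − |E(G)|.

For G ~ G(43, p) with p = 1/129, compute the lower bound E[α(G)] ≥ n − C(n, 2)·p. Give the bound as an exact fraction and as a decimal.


E[|E(G)|] = C(43, 2)·p = 903 · (1/129) = 7.
E[α(G)] ≥ n − E[|E(G)|] = 43 − 7 = 36.
Numerically: ≈ 36.00000.
(This is only a lower bound; the true E[α(G)] may be larger.)

E[α(G)] ≥ 36 ≈ 36.00000.


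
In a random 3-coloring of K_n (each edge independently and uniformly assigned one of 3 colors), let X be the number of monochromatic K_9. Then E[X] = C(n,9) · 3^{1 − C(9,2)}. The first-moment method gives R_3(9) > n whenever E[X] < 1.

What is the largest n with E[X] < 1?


We need C(n, 9) · 3^{1 − 36} < 1, i.e. C(n, 9) < 3^{36 − 1} = 50031545098999707.
Check values of n near the boundary:
  n = 296: C(296, 9) = 42513789098994080; 42513789098994080 < 50031545098999707? YES
  n = 297: C(297, 9) = 43842345008337645; 43842345008337645 < 50031545098999707? YES
  n = 298: C(298, 9) = 45207677551849890; 45207677551849890 < 50031545098999707? YES
  n = 299: C(299, 9) = 46610674441390059; 46610674441390059 < 50031545098999707? YES
  n = 300: C(300, 9) = 48052241692154700; 48052241692154700 < 50031545098999707? YES
  n = 301: C(301, 9) = 49533303936090975; 49533303936090975 < 50031545098999707? YES
  n = 302: C(302, 9) = 51054804739588650; 51054804739588650 < 50031545098999707? NO
  n = 303: C(303, 9) = 52617706925494425; 52617706925494425 < 50031545098999707? NO
The largest n with C(n, 9) < 50031545098999707 is n = 301 (where E[X] = 16511101312030325/16677181699666569 ≈ 0.99004). Hence R_3(9) > 301, i.e. R_3(9) ≥ 302.

Largest n = 301; hence R_3(9) > 301.


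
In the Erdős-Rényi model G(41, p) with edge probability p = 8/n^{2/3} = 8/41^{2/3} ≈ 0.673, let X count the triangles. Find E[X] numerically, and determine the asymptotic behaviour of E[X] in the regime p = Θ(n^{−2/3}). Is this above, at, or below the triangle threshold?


Number of potential triangles: C(41, 3) = 10660.
Each occurs with probability p³ ≈ (0.673)³ ≈ 3.04581e-01.
By linearity: E[X] = C(41, 3)·p³ ≈ 10660 · 3.04581e-01 ≈ 3246.829.
Since α = 2/3 < 1, p = c/n^{2/3} ≫ 1/n is above the triangle threshold p ~ 1/n. Asymptotically E[X] ~ (c³/6)·n^{3(1−α)} = (8³/6)·n^{1} → ∞; triangles are abundant w.h.p.

E[X] ≈ 3246.829; in regime p = Θ(1/n^{2/3}) E[X] diverges (above the triangle threshold p ~ 1/n).


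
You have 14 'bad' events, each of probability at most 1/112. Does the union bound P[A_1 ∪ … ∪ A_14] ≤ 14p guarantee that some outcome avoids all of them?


Union bound: P[∪_{i=1}^{14} A_i] ≤ Σ_i P[A_i] ≤ 14·p = 14·(1/112) = 1/8.
Numerically: 1/8 ≈ 0.12500.
Is 1/8 < 1? YES.
Since P[∪ A_i] ≤ 1/8 < 1, the complement has P[∩ A_i^c] ≥ 1 − 1/8 = 7/8 > 0, so some outcome avoids every A_i.

14·p = 1/8 ≈ 0.12500; existence CERTIFIED by the union bound.


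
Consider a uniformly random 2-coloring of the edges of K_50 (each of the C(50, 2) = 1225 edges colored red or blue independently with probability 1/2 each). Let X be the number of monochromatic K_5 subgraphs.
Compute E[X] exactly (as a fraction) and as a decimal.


Let X = Σ_S X_S over the C(50, 5) = 2118760 subsets S of size 5, where X_S = 1 if the K_5 on S is monochromatic.
For a fixed S, the K_5 on S has C(5, 2) = 10 edges. P[all 10 edges red] = (1/2)^10, and likewise for blue, so P[monochromatic] = 2·(1/2)^10 = 2^{1 − 10} = 1/512.
Summing: E[X] = C(50, 5) · 2^{1 − 10} = 2118760 · 1/512 = 264845/64.
Numerically: E[X] ≈ 4138.203.

E[X] = C(50,5)·2^(1−C(5,2)) = 264845/64 ≈ 4138.203.


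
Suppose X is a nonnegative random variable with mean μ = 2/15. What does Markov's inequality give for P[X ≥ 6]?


μ = E[X] = 2/15, a = 6.
Markov: P[X ≥ 6] ≤ μ/a = (2/15)/6 = 1/45.
Numerically: ≈ 0.022.
(Since a = 6 > μ = 0.133, the bound 1/45 is < 1 and informative.)

P[X ≥ 6] ≤ 1/45 ≈ 0.022.


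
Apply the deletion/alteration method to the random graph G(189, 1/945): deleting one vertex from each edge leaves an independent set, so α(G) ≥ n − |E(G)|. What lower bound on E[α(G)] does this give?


E[|E(G)|] = C(189, 2)·p = 17766 · (1/945) = 94/5.
E[α(G)] ≥ n − E[|E(G)|] = 189 − 94/5 = 851/5.
Numerically: ≈ 170.200000.
(This is only a lower bound; the true E[α(G)] may be larger.)

E[α(G)] ≥ 851/5 ≈ 170.200000.


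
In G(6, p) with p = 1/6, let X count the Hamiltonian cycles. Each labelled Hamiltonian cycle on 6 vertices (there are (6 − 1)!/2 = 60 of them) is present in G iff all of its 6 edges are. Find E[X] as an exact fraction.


K_6 has (6 − 1)!/2 = 60 labelled Hamiltonian cycles.
For each such Hamiltonian cycle H, let X_H = 1 if all 6 edges of H are present in G. Then P[X_H = 1] = p^{6} = (1/6)^{6} = 1/46656.
By linearity: E[X] = Σ_H E[X_H] = 60 · p^{6} = 60 · 1/46656 = 5/3888.
Numerically: E[X] ≈ 0.00128601.

E[X] = 60 · (1/6)^{6} = 5/3888 ≈ 0.00128601.


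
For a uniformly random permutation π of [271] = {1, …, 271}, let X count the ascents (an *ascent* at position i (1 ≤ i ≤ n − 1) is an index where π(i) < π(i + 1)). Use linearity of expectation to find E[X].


Write X = Σ X_I over i = 1, …, 270, with X_I the indicator of one ascent.
There are 270 indicators.
For each fixed i, the pair (π(i), π(i+1)) is a uniformly random ordered pair of distinct values from {1, …, 271}; by symmetry P[π(i) < π(i+1)] = 1/2.
By linearity: E[X] = 270 · (1/2) = (271 − 1) · (1/2) = 135 ≈ 135.0000.

E[X] = 135 = 135.0000.


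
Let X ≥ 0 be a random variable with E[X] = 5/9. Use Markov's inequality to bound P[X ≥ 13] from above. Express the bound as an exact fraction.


μ = E[X] = 5/9, a = 13.
Markov: P[X ≥ 13] ≤ μ/a = (5/9)/13 = 5/117.
Numerically: ≈ 0.042735.
(Since a = 13 > μ = 0.555556, the bound 5/117 is < 1 and informative.)

P[X ≥ 13] ≤ 5/117 ≈ 0.042735.


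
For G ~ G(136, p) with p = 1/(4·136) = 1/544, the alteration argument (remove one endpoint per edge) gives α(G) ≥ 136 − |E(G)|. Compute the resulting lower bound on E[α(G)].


E[|E(G)|] = C(136, 2)·p = 9180 · (1/544) = 135/8.
E[α(G)] ≥ n − E[|E(G)|] = 136 − 135/8 = 953/8.
Numerically: ≈ 119.12500.
(This is only a lower bound; the true E[α(G)] may be larger.)

E[α(G)] ≥ 953/8 ≈ 119.12500.
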